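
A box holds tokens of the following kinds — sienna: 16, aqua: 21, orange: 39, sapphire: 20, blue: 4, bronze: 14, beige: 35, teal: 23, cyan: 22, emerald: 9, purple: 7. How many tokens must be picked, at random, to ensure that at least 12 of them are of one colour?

109

An adversary could hand out at most 11 tokens per colour (blue, emerald, purple run out sooner): 11 + 11 + 11 + 11 + 4 + 11 + 11 + 11 + 11 + 9 + 7 = 108 tokens and still no colour has 12.
Pigeonhole: one more token lands in a colour already at 11, so 109 draws are enough and 108 are not.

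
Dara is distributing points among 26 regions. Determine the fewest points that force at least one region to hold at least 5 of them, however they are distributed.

105

With 104 points one could put exactly 4 in each of the 26 regions, and no region would reach 5.
One more point must land in a region that already has 4, giving it 5.
So 26 × 4 + 1 = 105 points are required.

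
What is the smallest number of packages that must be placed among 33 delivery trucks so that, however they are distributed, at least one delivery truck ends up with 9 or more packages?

With 264 packages one could put exactly 8 in each of the 33 delivery trucks, and no delivery truck would reach 9.
One more package must land in a delivery truck that already has 8, giving it 9.
So 33 × 8 + 1 = 265 packages are required.

265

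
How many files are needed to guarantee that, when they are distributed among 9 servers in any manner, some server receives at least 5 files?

With 36 files one could put exactly 4 in each of the 9 servers, and no server would reach 5.
One more file must land in a server that already has 4, giving it 5.
So 9 × 4 + 1 = 37 files are required.

37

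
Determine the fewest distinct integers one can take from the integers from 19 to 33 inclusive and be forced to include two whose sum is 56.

A set avoiding the sum 56 can contain at most one of each pair {x, 56−x}, plus the 5 elements whose complement lies outside the range or equal to its own complement.
The integers 19, …, 28 (10 of them) are such a set: any two sum to at least 19+20 = 39 and at most 27+28 = 55 < 56.
By pigeonhole, any 11th integer completes one of the 5 pairs, so 11 choices force a sum of 56.

11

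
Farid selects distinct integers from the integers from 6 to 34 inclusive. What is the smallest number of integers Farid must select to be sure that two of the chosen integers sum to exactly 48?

20

Two chosen integers sum to 48 exactly when both halves of some pair {x, 48−x} with 14 ≤ x ≤ 48−x ≤ 34 are chosen — 10 such pairs.
The remaining 9 elements (those with no distinct partner in range) can never complete a 48-sum, so the worst case takes all of them and one from each pair: 9 + 10 = 19.
The 20th integer has to be the second member of some pair, so 19 + 1 = 20.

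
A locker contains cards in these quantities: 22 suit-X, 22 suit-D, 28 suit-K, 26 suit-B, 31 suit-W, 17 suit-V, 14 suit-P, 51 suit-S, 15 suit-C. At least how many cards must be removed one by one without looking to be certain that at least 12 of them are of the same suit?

100

Put each drawn card into a box by suit. The largest draw with every box below 12 takes min(count, 11) from each suit.
Σ min(cᵢ, 11) = 11 + 11 + 11 + 11 + 11 + 11 + 11 + 11 + 11 = 99.
Draw number 99 + 1 = 100 must push one box to 12.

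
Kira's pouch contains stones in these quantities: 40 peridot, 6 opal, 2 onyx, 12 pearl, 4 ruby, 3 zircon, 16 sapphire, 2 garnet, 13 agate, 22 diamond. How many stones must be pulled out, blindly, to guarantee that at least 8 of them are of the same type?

53

An adversary could hand out at most 7 stones per type (5 types run out sooner): 7 + 6 + 2 + 7 + 4 + 3 + 7 + 2 + 7 + 7 = 52 stones and still no type has 8.
By pigeonhole, one more stone lands in a type already at 7, so 53 draws are enough and 52 are not.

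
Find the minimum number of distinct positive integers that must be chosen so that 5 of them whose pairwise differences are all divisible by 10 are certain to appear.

Integers whose pairwise differences are multiples of 10 are exactly those sharing a remainder mod 10. By the pigeonhole principle, the 10 residue classes mod 10 are the pigeonholes.
With 40 integers one could put 4 in each residue class and have no class reach 5.
The 41st integer pushes some class to 5, so 10·4 + 1 = 41.

41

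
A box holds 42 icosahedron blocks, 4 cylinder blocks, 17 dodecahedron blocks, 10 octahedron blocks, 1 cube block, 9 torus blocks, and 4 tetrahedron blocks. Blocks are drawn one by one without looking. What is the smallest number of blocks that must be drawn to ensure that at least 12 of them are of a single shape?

An adversary could hand out at most 11 blocks per shape (5 shapes run out sooner): 11 + 4 + 11 + 10 + 1 + 9 + 4 = 50 blocks and still no shape has 12.
By pigeonhole, one more block lands in a shape already at 11, so 51 draws are enough and 50 are not.

51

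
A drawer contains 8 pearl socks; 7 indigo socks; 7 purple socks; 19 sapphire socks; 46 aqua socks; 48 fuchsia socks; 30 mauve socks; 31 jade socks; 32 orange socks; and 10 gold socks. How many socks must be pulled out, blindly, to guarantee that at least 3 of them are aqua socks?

In the worst case for collecting aqua socks, every non-aqua sock comes out first.
There are 8 + 7 + 7 + 19 + 48 + 30 + 31 + 32 + 10 = 192 non-aqua socks altogether.
After those, each further sock must be aqua, so 192 + 3 = 195 draws guarantee 3 aqua socks.

195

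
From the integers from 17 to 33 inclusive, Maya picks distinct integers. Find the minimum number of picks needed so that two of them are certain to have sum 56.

A set avoiding the sum 56 can contain at most one of each pair {x, 56−x}, plus the 7 elements whose complement lies outside the range or equal to its own complement.
The integers 17, …, 28 (12 of them) are such a set: any two sum to at least 17+18 = 35 and at most 27+28 = 55 < 56.
Pigeonhole: any 13th integer completes one of the 5 pairs, so 13 choices force a sum of 56.

13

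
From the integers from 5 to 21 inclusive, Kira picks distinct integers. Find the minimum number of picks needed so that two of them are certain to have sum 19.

13

Group the elements by complementary pair {x, 19−x}: {5,14}, {6,13}, {7,12}, …, giving 5 two-element pairs and 7 integers whose partner 19−x falls outside [5,21].
Pigeonhole: treating each of those 12 groups as a pigeonhole, one can pick one integer per group — 12 integers — with no two summing to 19.
The 13th integer lands in an occupied pair, forcing a sum of 19.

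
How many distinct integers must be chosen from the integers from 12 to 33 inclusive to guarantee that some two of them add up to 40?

15

Two chosen integers sum to 40 exactly when both halves of some pair {x, 40−x} with 12 ≤ x ≤ 40−x ≤ 28 are chosen — 8 such pairs.
The remaining 6 elements (those with no distinct partner in range) can never complete a 40-sum, so the worst case takes all of them and one from each pair: 6 + 8 = 14.
By pigeonhole, the 15th integer has to be the second member of some pair, so 14 + 1 = 15.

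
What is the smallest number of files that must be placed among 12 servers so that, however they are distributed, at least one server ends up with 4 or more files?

With 36 files one could put exactly 3 in each of the 12 servers, and no server would reach 4.
One more file must land in a server that already has 3, giving it 4.
So 12 × 3 + 1 = 37 files are required.

37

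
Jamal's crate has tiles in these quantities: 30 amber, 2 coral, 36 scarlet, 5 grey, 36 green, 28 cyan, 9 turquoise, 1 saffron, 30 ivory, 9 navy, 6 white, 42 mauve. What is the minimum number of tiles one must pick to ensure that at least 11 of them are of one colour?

93

An adversary could hand out at most 10 tiles per colour (6 colours run out sooner): 10 + 2 + 10 + 5 + 10 + 10 + 9 + 1 + 10 + 9 + 6 + 10 = 92 tiles and still no colour has 11.
One more tile lands in a colour already at 10, so 93 draws are enough and 92 are not.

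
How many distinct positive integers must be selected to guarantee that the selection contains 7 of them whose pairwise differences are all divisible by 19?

Integers whose pairwise differences are multiples of 19 are exactly those sharing a remainder mod 19. Pigeonhole: the 19 residue classes mod 19 are the pigeonholes.
With 114 integers one could put 6 in each residue class and have no class reach 7.
The 115th integer pushes some class to 7, so 19·6 + 1 = 115.

115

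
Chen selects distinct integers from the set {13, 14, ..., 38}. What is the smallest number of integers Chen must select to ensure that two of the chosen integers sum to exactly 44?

18

Group the elements by complementary pair {x, 44−x}: {13,31}, {14,30}, {15,29}, …, giving 9 two-element pairs; the single value 22 (it cannot pair with itself since the integers are distinct); and 7 integers whose partner 44−x falls outside [13,38].
By pigeonhole, treating each of those 17 groups as a pigeonhole, one can pick one integer per group — 17 integers — with no two summing to 44.
The 18th integer lands in an occupied pair, forcing a sum of 44.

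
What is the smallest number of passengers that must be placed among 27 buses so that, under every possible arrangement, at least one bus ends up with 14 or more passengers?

With 351 passengers one could put exactly 13 in each of the 27 buses, and no bus would reach 14.
One more passenger must land in a bus that already has 13, giving it 14.
So 27 × 13 + 1 = 352 passengers are required.

352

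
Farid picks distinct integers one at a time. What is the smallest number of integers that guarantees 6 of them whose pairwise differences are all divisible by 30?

Integers whose pairwise differences are multiples of 30 are exactly those sharing a remainder mod 30. The 30 residue classes mod 30 are the pigeonholes.
With 150 integers one could put 5 in each residue class and have no class reach 6.
The 151st integer pushes some class to 6, so 30·5 + 1 = 151.

151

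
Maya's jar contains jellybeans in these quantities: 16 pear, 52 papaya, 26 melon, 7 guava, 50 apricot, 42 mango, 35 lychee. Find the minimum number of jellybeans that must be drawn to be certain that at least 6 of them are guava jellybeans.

In the worst case for collecting guava jellybeans, every non-guava jellybean comes out first.
There are 16 + 52 + 26 + 50 + 42 + 35 = 221 non-guava jellybeans altogether.
After those, each further jellybean must be guava, so 221 + 6 = 227 draws guarantee 6 guava jellybeans.

227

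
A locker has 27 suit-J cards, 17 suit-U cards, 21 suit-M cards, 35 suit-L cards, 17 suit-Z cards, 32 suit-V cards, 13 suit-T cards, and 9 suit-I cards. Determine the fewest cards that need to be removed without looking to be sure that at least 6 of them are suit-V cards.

145

In the worst case for collecting suit-V cards, every non-suit-V card comes out first.
There are 27 + 17 + 21 + 35 + 17 + 13 + 9 = 139 non-suit-V cards altogether.
After those, each further card must be suit-V, so 139 + 6 = 145 draws guarantee 6 suit-V cards.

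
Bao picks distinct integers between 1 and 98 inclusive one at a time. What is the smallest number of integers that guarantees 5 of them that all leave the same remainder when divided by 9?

By the pigeonhole principle, the 9 residue classes mod 9 are the pigeonholes.
With 36 integers one could put 4 in each residue class and have no class reach 5.
The 37th integer pushes some class to 5, so 9·4 + 1 = 37.

37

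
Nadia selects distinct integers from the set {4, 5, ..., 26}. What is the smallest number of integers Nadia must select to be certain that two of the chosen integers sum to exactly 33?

14

Group the elements by complementary pair {x, 33−x}: {7,26}, {8,25}, {9,24}, …, giving 10 two-element pairs and 3 integers whose partner 33−x falls outside [4,26].
By the pigeonhole principle, treating each of those 13 groups as a pigeonhole, one can pick one integer per group — 13 integers — with no two summing to 33.
The 14th integer lands in an occupied pair, forcing a sum of 33.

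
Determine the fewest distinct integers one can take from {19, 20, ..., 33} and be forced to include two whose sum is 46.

12

Group the elements by complementary pair {x, 46−x}: {19,27}, {20,26}, {21,25}, …, giving 4 two-element pairs, the single value 23 (it cannot pair with itself since the integers are distinct), and 6 integers whose partner 46−x falls outside [19,33].
Treating each of those 11 groups as a pigeonhole, one can pick one integer per group — 11 integers — with no two summing to 46.
The 12th integer lands in an occupied pair, forcing a sum of 46.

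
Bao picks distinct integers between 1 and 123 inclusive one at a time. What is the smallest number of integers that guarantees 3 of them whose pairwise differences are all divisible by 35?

Integers whose pairwise differences are multiples of 35 are exactly those sharing a remainder mod 35. The 35 residue classes mod 35 are the pigeonholes.
With 70 integers one could put 2 in each residue class and have no class reach 3.
The 71st integer pushes some class to 3, so 35·2 + 1 = 71.

71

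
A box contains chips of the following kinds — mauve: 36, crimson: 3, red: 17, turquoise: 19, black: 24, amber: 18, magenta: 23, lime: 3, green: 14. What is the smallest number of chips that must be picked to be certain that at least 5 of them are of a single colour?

Pigeonhole: put each drawn chip into a box by colour. The largest draw with every box below 5 takes min(count, 4) from each colour; colours with fewer than 4 contribute all they have.
Σ min(cᵢ, 4) = 4 + 3 + 4 + 4 + 4 + 4 + 4 + 3 + 4 = 34.
Draw number 34 + 1 = 35 must push one box to 5.

35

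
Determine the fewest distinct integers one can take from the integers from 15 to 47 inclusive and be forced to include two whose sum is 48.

25

Two chosen integers sum to 48 exactly when both halves of some pair {x, 48−x} with 15 ≤ x ≤ 48−x ≤ 33 are chosen — 9 such pairs.
The remaining 15 elements (those with no distinct partner in range) can never complete a 48-sum, so the worst case takes all of them and one from each pair: 15 + 9 = 24.
Pigeonhole: the 25th integer has to be the second member of some pair, so 24 + 1 = 25.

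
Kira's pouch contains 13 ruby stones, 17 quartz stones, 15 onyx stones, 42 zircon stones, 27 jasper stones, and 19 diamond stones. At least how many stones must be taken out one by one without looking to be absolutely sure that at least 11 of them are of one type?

61

The 6 types are the holes; the stones drawn are the pigeons.
To avoid 11 of any one type, the worst case takes at most 10 of each type.
That gives 10 + 10 + 10 + 10 + 10 + 10 = 60 stones with no type reaching 11.
The next stone forces some type to 11, so 60 + 1 = 61.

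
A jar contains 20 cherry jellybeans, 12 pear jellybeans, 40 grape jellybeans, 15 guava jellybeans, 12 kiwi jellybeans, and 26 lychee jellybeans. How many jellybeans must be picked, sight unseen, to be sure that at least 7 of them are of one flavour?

37

The 6 flavours are the holes; the jellybeans drawn are the pigeons.
To avoid 7 of any one flavour, the worst case takes at most 6 of each flavour.
That gives 6 + 6 + 6 + 6 + 6 + 6 = 36 jellybeans with no flavour reaching 7.
The next jellybean forces some flavour to 7, so 36 + 1 = 37.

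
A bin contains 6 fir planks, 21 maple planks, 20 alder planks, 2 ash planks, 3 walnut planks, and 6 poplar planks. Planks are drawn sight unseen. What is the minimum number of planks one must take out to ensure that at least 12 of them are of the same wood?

40

An adversary could hand out at most 11 planks per wood (4 woods run out sooner): 6 + 11 + 11 + 2 + 3 + 6 = 39 planks and still no wood has 12.
By pigeonhole, one more plank lands in a wood already at 11, so 40 draws are enough and 39 are not.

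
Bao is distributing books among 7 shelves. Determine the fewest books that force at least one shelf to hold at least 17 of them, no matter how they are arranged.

With 112 books one could put exactly 16 in each of the 7 shelves, and no shelf would reach 17.
One more book must land in a shelf that already has 16, giving it 17.
So 7 × 16 + 1 = 113 books are required.

113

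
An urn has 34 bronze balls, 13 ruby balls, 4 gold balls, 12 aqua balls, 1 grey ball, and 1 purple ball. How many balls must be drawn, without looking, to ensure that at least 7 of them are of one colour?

An adversary could hand out at most 6 balls per colour (gold, grey, purple run out sooner): 6 + 6 + 4 + 6 + 1 + 1 = 24 balls and still no colour has 7.
By pigeonhole, one more ball lands in a colour already at 6, so 25 draws are enough and 24 are not.

25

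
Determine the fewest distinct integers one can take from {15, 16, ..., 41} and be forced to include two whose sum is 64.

Group the elements by complementary pair {x, 64−x}: {23,41}, {24,40}, {25,39}, …, giving 9 two-element pairs, the single value 32 (it cannot pair with itself since the integers are distinct), and 8 integers whose partner 64−x falls outside [15,41].
By pigeonhole, treating each of those 18 groups as a pigeonhole, one can pick one integer per group — 18 integers — with no two summing to 64.
The 19th integer lands in an occupied pair, forcing a sum of 64.

19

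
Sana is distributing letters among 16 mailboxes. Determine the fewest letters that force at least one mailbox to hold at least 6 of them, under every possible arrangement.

With 80 letters one could put exactly 5 in each of the 16 mailboxes, and no mailbox would reach 6.
Pigeonhole: one more letter must land in a mailbox that already has 5, giving it 6.
So 16 × 5 + 1 = 81 letters are required.

81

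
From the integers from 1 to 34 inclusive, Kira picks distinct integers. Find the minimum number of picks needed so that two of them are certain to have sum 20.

A set avoiding the sum 20 can contain at most one of each pair {x, 20−x}, plus the 16 elements whose complement lies outside the range or equal to its own complement.
The integers 10, …, 34 (25 of them) are such a set: any two sum to at least 10+11 = 21 > 20.
Any 26th integer completes one of the 9 pairs, so 26 choices force a sum of 20.

26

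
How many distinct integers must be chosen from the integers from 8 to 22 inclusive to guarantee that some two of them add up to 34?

Two chosen integers sum to 34 exactly when both halves of some pair {x, 34−x} with 12 ≤ x ≤ 34−x ≤ 22 are chosen — 5 such pairs.
The remaining 5 elements (those with no distinct partner in range) can never complete a 34-sum, so the worst case takes all of them and one from each pair: 5 + 5 = 10.
By the pigeonhole principle, the 11th integer has to be the second member of some pair, so 10 + 1 = 11.

11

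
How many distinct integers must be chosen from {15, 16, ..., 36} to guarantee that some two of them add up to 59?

Group the elements by complementary pair {x, 59−x}: {23,36}, {24,35}, {25,34}, …, giving 7 two-element pairs and 8 integers whose partner 59−x falls outside [15,36].
Pigeonhole: treating each of those 15 groups as a pigeonhole, one can pick one integer per group — 15 integers — with no two summing to 59.
The 16th integer lands in an occupied pair, forcing a sum of 59.

16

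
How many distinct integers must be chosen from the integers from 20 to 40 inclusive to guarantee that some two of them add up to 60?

12

Two chosen integers sum to 60 exactly when both halves of some pair {x, 60−x} with 20 ≤ x ≤ 60−x ≤ 40 are chosen — 10 such pairs.
The remaining 1 element (those with no distinct partner in range) can never complete a 60-sum, so the worst case takes all of them and one from each pair: 1 + 10 = 11.
The 12th integer has to be the second member of some pair, so 11 + 1 = 12.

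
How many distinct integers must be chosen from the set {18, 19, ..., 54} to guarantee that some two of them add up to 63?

Two chosen integers sum to 63 exactly when both halves of some pair {x, 63−x} with 18 ≤ x ≤ 63−x ≤ 45 are chosen — 14 such pairs.
The remaining 9 elements (those with no distinct partner in range) can never complete a 63-sum, so the worst case takes all of them and one from each pair: 9 + 14 = 23.
By pigeonhole, the 24th integer has to be the second member of some pair, so 23 + 1 = 24.

24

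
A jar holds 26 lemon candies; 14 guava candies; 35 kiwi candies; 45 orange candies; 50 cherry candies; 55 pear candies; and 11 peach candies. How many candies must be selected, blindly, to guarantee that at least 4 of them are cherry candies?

In the worst case for collecting cherry candies, every non-cherry candy comes out first.
There are 26 + 14 + 35 + 45 + 55 + 11 = 186 non-cherry candies altogether.
After those, each further candy must be cherry, so 186 + 4 = 190 draws guarantee 4 cherry candies.

190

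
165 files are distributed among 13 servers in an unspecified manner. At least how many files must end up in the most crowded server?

The 13 servers are the holes and the 165 files are the pigeons.
If every server held at most 12 files, the total would be at most 13 × 12 = 156, which is less than 165.
So some server holds at least ⌈165/13⌉ = 13 files.

13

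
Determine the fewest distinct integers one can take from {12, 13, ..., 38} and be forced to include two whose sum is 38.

Group the elements by complementary pair {x, 38−x}: {12,26}, {13,25}, {14,24}, …, giving 7 two-element pairs, the single value 19 (it cannot pair with itself since the integers are distinct), and 12 integers whose partner 38−x falls outside [12,38].
Treating each of those 20 groups as a pigeonhole, one can pick one integer per group — 20 integers — with no two summing to 38.
The 21st integer lands in an occupied pair, forcing a sum of 38.

21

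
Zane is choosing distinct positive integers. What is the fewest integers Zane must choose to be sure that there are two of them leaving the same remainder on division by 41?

42

Pigeonhole: the 41 residue classes mod 41 are the pigeonholes.
With 41 integers one could put 1 in each residue class and have no class reach 2.
The 42nd integer pushes some class to 2, so 41·1 + 1 = 42.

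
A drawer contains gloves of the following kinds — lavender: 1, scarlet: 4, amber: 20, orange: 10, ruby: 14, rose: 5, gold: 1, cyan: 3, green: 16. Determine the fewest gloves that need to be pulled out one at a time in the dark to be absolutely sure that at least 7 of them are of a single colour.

An adversary could hand out at most 6 gloves per colour (5 colours run out sooner): 1 + 4 + 6 + 6 + 6 + 5 + 1 + 3 + 6 = 38 gloves and still no colour has 7.
By the pigeonhole principle, one more glove lands in a colour already at 6, so 39 draws are enough and 38 are not.

39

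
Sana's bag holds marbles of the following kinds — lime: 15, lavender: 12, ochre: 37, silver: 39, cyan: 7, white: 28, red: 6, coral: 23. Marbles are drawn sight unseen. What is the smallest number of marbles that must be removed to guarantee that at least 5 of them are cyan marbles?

In the worst case for collecting cyan marbles, every non-cyan marble comes out first.
There are 15 + 12 + 37 + 39 + 28 + 6 + 23 = 160 non-cyan marbles altogether.
After those, each further marble must be cyan, so 160 + 5 = 165 draws guarantee 5 cyan marbles.

165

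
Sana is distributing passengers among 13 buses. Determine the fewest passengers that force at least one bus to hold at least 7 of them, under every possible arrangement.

With 78 passengers one could put exactly 6 in each of the 13 buses, and no bus would reach 7.
One more passenger must land in a bus that already has 6, giving it 7.
So 13 × 6 + 1 = 79 passengers are required.

79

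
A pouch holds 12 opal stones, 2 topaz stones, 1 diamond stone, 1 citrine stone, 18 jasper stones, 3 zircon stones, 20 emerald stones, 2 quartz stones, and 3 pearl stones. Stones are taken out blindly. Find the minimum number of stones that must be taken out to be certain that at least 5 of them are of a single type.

25

Put each drawn stone into a box by type. The largest draw with every box below 5 takes min(count, 4) from each type; types with fewer than 4 contribute all they have.
Σ min(cᵢ, 4) = 4 + 2 + 1 + 1 + 4 + 3 + 4 + 2 + 3 = 24.
Draw number 24 + 1 = 25 must push one box to 5.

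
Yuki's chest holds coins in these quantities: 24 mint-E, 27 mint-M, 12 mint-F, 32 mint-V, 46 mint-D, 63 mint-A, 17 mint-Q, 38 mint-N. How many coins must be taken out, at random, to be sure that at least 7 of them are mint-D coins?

In the worst case for collecting mint-D coins, every non-mint-D coin comes out first.
There are 24 + 27 + 12 + 32 + 63 + 17 + 38 = 213 non-mint-D coins altogether.
After those, each further coin must be mint-D, so 213 + 7 = 220 draws guarantee 7 mint-D coins.

220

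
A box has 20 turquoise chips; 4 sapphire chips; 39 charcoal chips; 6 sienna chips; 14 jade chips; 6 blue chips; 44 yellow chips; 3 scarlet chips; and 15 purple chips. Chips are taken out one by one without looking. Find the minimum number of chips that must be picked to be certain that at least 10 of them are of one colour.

By the pigeonhole principle, put each drawn chip into a box by colour. The largest draw with every box below 10 takes min(count, 9) from each colour; colours with fewer than 9 contribute all they have.
Σ min(cᵢ, 9) = 9 + 4 + 9 + 6 + 9 + 6 + 9 + 3 + 9 = 64.
Draw number 64 + 1 = 65 must push one box to 10.

65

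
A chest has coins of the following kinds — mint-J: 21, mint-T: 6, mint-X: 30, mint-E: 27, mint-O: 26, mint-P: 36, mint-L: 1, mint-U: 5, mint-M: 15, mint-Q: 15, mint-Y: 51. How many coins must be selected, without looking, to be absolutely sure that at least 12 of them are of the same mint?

101

Put each drawn coin into a box by mint. The largest draw with every box below 12 takes min(count, 11) from each mint; mints with fewer than 11 contribute all they have.
Σ min(cᵢ, 11) = 11 + 6 + 11 + 11 + 11 + 11 + 1 + 5 + 11 + 11 + 11 = 100.
Draw number 100 + 1 = 101 must push one box to 12.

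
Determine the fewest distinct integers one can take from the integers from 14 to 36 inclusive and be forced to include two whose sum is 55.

A set avoiding the sum 55 can contain at most one of each pair {x, 55−x}, plus the 5 elements whose complement lies outside the range.
The integers 14, …, 27 (14 of them) are such a set: any two sum to at least 14+15 = 29 and at most 26+27 = 53 < 55.
Any 15th integer completes one of the 9 pairs, so 15 choices force a sum of 55.

15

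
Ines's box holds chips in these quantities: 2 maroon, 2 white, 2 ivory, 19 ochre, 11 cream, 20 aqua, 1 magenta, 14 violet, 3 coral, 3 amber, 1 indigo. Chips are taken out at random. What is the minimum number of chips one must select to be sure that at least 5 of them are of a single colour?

By the pigeonhole principle, put each drawn chip into a box by colour. The largest draw with every box below 5 takes min(count, 4) from each colour; colours with fewer than 4 contribute all they have.
Σ min(cᵢ, 4) = 2 + 2 + 2 + 4 + 4 + 4 + 1 + 4 + 3 + 3 + 1 = 30.
Draw number 30 + 1 = 31 must push one box to 5.

31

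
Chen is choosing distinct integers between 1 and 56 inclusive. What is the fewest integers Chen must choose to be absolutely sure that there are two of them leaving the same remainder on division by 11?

12

The 11 residue classes mod 11 are the pigeonholes.
With 11 integers one could put 1 in each residue class and have no class reach 2.
The 12th integer pushes some class to 2, so 11·1 + 1 = 12.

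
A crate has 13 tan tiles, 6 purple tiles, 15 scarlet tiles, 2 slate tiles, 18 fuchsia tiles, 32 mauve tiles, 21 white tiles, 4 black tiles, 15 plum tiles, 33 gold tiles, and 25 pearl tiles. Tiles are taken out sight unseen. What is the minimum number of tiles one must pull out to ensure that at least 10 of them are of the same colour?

Pigeonhole: the 11 colours are the holes; the tiles drawn are the pigeons.
To avoid 10 of any one colour, the worst case takes at most 9 of each colour, or every tile of a colour that has fewer than 9.
That gives 9 + 6 + 9 + 2 + 9 + 9 + 9 + 4 + 9 + 9 + 9 = 84 tiles with no colour reaching 10.
The next tile forces some colour to 10, so 84 + 1 = 85.

85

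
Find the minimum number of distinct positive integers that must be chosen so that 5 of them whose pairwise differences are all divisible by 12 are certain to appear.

Integers whose pairwise differences are multiples of 12 are exactly those sharing a remainder mod 12. By pigeonhole, the 12 residue classes mod 12 are the pigeonholes.
With 48 integers one could put 4 in each residue class and have no class reach 5.
The 49th integer pushes some class to 5, so 12·4 + 1 = 49.

49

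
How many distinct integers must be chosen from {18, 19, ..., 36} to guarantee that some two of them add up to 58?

Group the elements by complementary pair {x, 58−x}: {22,36}, {23,35}, {24,34}, …, giving 7 two-element pairs, the single value 29 (it cannot pair with itself since the integers are distinct), and 4 integers whose partner 58−x falls outside [18,36].
By pigeonhole, treating each of those 12 groups as a pigeonhole, one can pick one integer per group — 12 integers — with no two summing to 58.
The 13th integer lands in an occupied pair, forcing a sum of 58.

13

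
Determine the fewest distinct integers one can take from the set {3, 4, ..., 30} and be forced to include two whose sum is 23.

Two chosen integers sum to 23 exactly when both halves of some pair {x, 23−x} with 3 ≤ x ≤ 23−x ≤ 20 are chosen — 9 such pairs.
The remaining 10 elements (those with no distinct partner in range) can never complete a 23-sum, so the worst case takes all of them and one from each pair: 10 + 9 = 19.
The 20th integer has to be the second member of some pair, so 19 + 1 = 20.

20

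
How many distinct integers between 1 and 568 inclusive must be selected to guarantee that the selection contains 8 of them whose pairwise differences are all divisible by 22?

155

Integers whose pairwise differences are multiples of 22 are exactly those sharing a remainder mod 22. Pigeonhole: the 22 residue classes mod 22 are the pigeonholes.
With 154 integers one could put 7 in each residue class and have no class reach 8.
The 155th integer pushes some class to 8, so 22·7 + 1 = 155.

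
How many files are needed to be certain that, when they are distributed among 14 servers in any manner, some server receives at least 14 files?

183

With 182 files one could put exactly 13 in each of the 14 servers, and no server would reach 14.
One more file must land in a server that already has 13, giving it 14.
So 14 × 13 + 1 = 183 files are required.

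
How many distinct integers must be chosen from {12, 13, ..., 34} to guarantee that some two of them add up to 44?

Two chosen integers sum to 44 exactly when both halves of some pair {x, 44−x} with 12 ≤ x ≤ 44−x ≤ 32 are chosen — 10 such pairs.
The remaining 3 elements (those with no distinct partner in range) can never complete a 44-sum, so the worst case takes all of them and one from each pair: 3 + 10 = 13.
Pigeonhole: the 14th integer has to be the second member of some pair, so 13 + 1 = 14.

14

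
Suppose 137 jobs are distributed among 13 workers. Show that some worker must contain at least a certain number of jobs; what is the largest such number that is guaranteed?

Pigeonhole: the 13 workers are the holes and the 137 jobs are the pigeons.
If every worker held at most 10 jobs, the total would be at most 13 × 10 = 130, which is less than 137.
So some worker holds at least ⌈137/13⌉ = 11 jobs.

11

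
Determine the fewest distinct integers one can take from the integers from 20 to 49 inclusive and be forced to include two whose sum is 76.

Two chosen integers sum to 76 exactly when both halves of some pair {x, 76−x} with 27 ≤ x ≤ 76−x ≤ 49 are chosen — 11 such pairs.
The remaining 8 elements (those with no distinct partner in range) can never complete a 76-sum, so the worst case takes all of them and one from each pair: 8 + 11 = 19.
By the pigeonhole principle, the 20th integer has to be the second member of some pair, so 19 + 1 = 20.

20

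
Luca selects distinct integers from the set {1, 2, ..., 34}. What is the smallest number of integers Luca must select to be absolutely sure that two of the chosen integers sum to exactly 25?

Two chosen integers sum to 25 exactly when both halves of some pair {x, 25−x} with 1 ≤ x ≤ 25−x ≤ 24 are chosen — 12 such pairs.
The remaining 10 elements (those with no distinct partner in range) can never complete a 25-sum, so the worst case takes all of them and one from each pair: 10 + 12 = 22.
By pigeonhole, the 23rd integer has to be the second member of some pair, so 22 + 1 = 23.

23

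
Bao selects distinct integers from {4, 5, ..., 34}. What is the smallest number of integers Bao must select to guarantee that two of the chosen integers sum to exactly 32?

20

Group the elements by complementary pair {x, 32−x}: {4,28}, {5,27}, {6,26}, …, giving 12 two-element pairs, the single value 16 (it cannot pair with itself since the integers are distinct), and 6 integers whose partner 32−x falls outside [4,34].
By the pigeonhole principle, treating each of those 19 groups as a pigeonhole, one can pick one integer per group — 19 integers — with no two summing to 32.
The 20th integer lands in an occupied pair, forcing a sum of 32.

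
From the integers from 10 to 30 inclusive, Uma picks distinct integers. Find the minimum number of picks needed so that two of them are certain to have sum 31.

Two chosen integers sum to 31 exactly when both halves of some pair {x, 31−x} with 10 ≤ x ≤ 31−x ≤ 21 are chosen — 6 such pairs.
The remaining 9 elements (those with no distinct partner in range) can never complete a 31-sum, so the worst case takes all of them and one from each pair: 9 + 6 = 15.
By the pigeonhole principle, the 16th integer has to be the second member of some pair, so 15 + 1 = 16.

16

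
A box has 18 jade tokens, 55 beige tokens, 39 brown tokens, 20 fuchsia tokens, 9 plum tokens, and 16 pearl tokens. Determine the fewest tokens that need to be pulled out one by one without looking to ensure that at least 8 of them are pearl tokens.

In the worst case for collecting pearl tokens, every non-pearl token comes out first.
There are 18 + 55 + 39 + 20 + 9 = 141 non-pearl tokens altogether.
After those, each further token must be pearl, so 141 + 8 = 149 draws guarantee 8 pearl tokens.

149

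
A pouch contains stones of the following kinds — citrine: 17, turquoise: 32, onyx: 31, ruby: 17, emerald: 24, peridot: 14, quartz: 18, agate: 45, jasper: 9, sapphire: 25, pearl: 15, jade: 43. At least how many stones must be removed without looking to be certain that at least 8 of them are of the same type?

85

Pigeonhole: put each drawn stone into a box by type. The largest draw with every box below 8 takes min(count, 7) from each type.
Σ min(cᵢ, 7) = 7 + 7 + 7 + 7 + 7 + 7 + 7 + 7 + 7 + 7 + 7 + 7 = 84.
Draw number 84 + 1 = 85 must push one box to 8.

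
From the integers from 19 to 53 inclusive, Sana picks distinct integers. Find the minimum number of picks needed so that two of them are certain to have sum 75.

Two chosen integers sum to 75 exactly when both halves of some pair {x, 75−x} with 22 ≤ x ≤ 75−x ≤ 53 are chosen — 16 such pairs.
The remaining 3 elements (those with no distinct partner in range) can never complete a 75-sum, so the worst case takes all of them and one from each pair: 3 + 16 = 19.
By pigeonhole, the 20th integer has to be the second member of some pair, so 19 + 1 = 20.

20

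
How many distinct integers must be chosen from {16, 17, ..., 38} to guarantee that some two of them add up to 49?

15

A set avoiding the sum 49 can contain at most one of each pair {x, 49−x}, plus the 5 elements whose complement lies outside the range.
The integers 25, …, 38 (14 of them) are such a set: any two sum to at least 25+26 = 51 > 49.
Any 15th integer completes one of the 9 pairs, so 15 choices force a sum of 49.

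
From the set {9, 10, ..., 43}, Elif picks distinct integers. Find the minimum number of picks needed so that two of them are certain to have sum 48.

21

Group the elements by complementary pair {x, 48−x}: {9,39}, {10,38}, {11,37}, …, giving 15 two-element pairs; the single value 24 (it cannot pair with itself since the integers are distinct); and 4 integers whose partner 48−x falls outside [9,43].
Treating each of those 20 groups as a pigeonhole, one can pick one integer per group — 20 integers — with no two summing to 48.
The 21st integer lands in an occupied pair, forcing a sum of 48.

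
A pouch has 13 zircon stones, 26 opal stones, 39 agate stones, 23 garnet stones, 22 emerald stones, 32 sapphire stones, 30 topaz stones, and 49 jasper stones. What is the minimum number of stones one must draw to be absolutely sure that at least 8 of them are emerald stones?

220

In the worst case for collecting emerald stones, every non-emerald stone comes out first.
There are 13 + 26 + 39 + 23 + 32 + 30 + 49 = 212 non-emerald stones altogether.
After those, each further stone must be emerald, so 212 + 8 = 220 draws guarantee 8 emerald stones.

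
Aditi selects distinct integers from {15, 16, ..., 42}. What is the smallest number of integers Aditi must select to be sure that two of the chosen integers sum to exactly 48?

A set avoiding the sum 48 can contain at most one of each pair {x, 48−x}, plus the 10 elements whose complement lies outside the range or equal to its own complement.
The integers 24, …, 42 (19 of them) are such a set: any two sum to at least 24+25 = 49 > 48.
Any 20th integer completes one of the 9 pairs, so 20 choices force a sum of 48.

20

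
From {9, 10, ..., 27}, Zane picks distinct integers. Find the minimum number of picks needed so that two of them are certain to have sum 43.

14

A set avoiding the sum 43 can contain at most one of each pair {x, 43−x}, plus the 7 elements whose complement lies outside the range.
The integers 9, …, 21 (13 of them) are such a set: any two sum to at least 9+10 = 19 and at most 20+21 = 41 < 43.
Any 14th integer completes one of the 6 pairs, so 14 choices force a sum of 43.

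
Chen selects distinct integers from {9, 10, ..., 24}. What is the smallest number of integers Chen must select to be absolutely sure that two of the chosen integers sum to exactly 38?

Two chosen integers sum to 38 exactly when both halves of some pair {x, 38−x} with 14 ≤ x ≤ 38−x ≤ 24 are chosen — 5 such pairs.
The remaining 6 elements (those with no distinct partner in range) can never complete a 38-sum, so the worst case takes all of them and one from each pair: 6 + 5 = 11.
Pigeonhole: the 12th integer has to be the second member of some pair, so 11 + 1 = 12.

12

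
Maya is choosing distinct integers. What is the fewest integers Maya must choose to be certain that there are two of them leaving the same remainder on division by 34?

Pigeonhole: the 34 residue classes mod 34 are the pigeonholes.
With 34 integers one could put 1 in each residue class and have no class reach 2.
The 35th integer pushes some class to 2, so 34·1 + 1 = 35.

35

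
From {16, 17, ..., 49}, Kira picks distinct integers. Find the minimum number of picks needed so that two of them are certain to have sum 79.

25

Two chosen integers sum to 79 exactly when both halves of some pair {x, 79−x} with 30 ≤ x ≤ 79−x ≤ 49 are chosen — 10 such pairs.
The remaining 14 elements (those with no distinct partner in range) can never complete a 79-sum, so the worst case takes all of them and one from each pair: 14 + 10 = 24.
The 25th integer has to be the second member of some pair, so 24 + 1 = 25.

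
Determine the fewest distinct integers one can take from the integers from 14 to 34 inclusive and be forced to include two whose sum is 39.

16

Group the elements by complementary pair {x, 39−x}: {14,25}, {15,24}, {16,23}, …, giving 6 two-element pairs and 9 integers whose partner 39−x falls outside [14,34].
Treating each of those 15 groups as a pigeonhole, one can pick one integer per group — 15 integers — with no two summing to 39.
The 16th integer lands in an occupied pair, forcing a sum of 39.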